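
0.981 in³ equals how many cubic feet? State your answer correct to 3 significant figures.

1 cubic inch = 0.000578704 cubic feet.
Thus 0.981 × 0.000578704 ≈ 0.000568 ft³.

0.000568 cubic feet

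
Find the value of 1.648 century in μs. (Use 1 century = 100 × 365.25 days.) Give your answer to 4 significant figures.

5.201 × 10^15 μs

1 century = 3.15576 × 10^15 microseconds.
Thus 1.648 × 3.15576 × 10^15 ≈ 5.201 × 10^15 μs.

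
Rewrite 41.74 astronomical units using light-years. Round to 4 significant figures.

0.0006600 light-years

1 au = 1.58125 × 10^-5 light-years.
Then 41.74 × 1.58125 × 10^-5 ≈ 0.0006600 ly.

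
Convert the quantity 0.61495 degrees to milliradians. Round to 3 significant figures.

10.7 mrad

1 degree = 17.4533 milliradians.
So 0.61495 × 17.4533 ≈ 10.7 mrad.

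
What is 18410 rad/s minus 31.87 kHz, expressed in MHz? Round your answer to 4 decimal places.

-0.0289 megahertz

18410 rad/s = 0.00293004 MHz and 31.87 kHz = 0.0318700 MHz.
0.00293004 − 0.0318700 ≈ -0.0289 MHz.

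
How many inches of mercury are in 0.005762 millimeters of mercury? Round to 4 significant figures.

0.0002269 inHg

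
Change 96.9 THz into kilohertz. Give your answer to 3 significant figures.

1 terahertz = 1.00000 × 10^9 kilohertz.
Thus 96.9 × 1.00000 × 10^9 ≈ 9.69 × 10^10 kHz.

9.69 × 10^10 kHz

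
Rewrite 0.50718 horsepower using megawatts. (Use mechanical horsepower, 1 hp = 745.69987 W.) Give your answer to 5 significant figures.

1 hp = 0.000745700 megawatts.
So 0.50718 × 0.000745700 ≈ 0.00037820 MW.

0.00037820 megawatts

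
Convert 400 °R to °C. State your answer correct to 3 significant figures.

°R = (°C + 273.15) × 9/5.
Applying the formula gives -50.9 °C.

-50.9 degrees Celsius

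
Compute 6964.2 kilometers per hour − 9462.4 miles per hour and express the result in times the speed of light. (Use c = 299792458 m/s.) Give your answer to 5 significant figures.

6964.2 km/h = 6.45280 × 10^-6 c and 9462.4 mph = 1.41100 × 10^-5 c.
6.45280 × 10^-6 − 1.41100 × 10^-5 ≈ -7.6572 × 10^-6 c.

-7.6572 × 10^-6 c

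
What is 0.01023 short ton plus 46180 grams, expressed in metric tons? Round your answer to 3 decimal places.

0.01023 short ton = 0.00928050 t and 46180 g = 0.0461800 t.
0.00928050 + 0.0461800 ≈ 0.055 t.

0.055 t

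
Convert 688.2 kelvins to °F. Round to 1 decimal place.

K = (°F + 459.67) × 5/9.
Applying the formula gives 779.1 °F.

779.1 °F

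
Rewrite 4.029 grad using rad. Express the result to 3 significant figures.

0.0633 rad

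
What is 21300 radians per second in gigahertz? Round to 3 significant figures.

3.39e-6 GHz

1 rad/s = 1.59155e-10 GHz.
So 21300 × 1.59155e-10 ≈ 3.39e-6 GHz.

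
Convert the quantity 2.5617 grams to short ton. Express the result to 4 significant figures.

1 g = 1.10231 × 10^-6 short tons.
So 2.5617 × 1.10231 × 10^-6 ≈ 2.824 × 10^-6 short ton.

2.824 × 10^-6 short ton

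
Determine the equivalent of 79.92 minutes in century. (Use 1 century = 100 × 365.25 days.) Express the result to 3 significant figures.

1 min = 1.90129 × 10^-8 century.
So 79.92 × 1.90129 × 10^-8 ≈ 1.52 × 10^-6 century.

1.52 × 10^-6 century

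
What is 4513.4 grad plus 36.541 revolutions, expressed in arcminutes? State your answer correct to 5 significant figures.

1.0330 × 10^6 arcmin

4513.4 grad = 243724 arcmin and 36.541 rev = 789286 arcmin.
243724 + 789286 ≈ 1.0330 × 10^6 arcmin.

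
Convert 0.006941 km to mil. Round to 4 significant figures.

1 km = 3.93701e+7 mil.
Thus 0.006941 × 3.93701e+7 ≈ 273300 mil.

273300 mil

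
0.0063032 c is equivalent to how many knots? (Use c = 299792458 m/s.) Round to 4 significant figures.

3.673e+6 kn

1 c = 5.82750e+8 knots.
0.0063032 × 5.82750e+8 ≈ 3.673e+6 kn.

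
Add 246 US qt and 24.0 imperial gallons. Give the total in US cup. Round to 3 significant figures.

246 US qt = 984.000 US cup and 24.0 imp gal = 461.165 US cup.
984.000 + 461.165 ≈ 1450 US cup.

1450 US cup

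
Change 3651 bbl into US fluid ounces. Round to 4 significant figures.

1.963 × 10^7 US fl oz

1 oil barrel = 5376.00 US fl oz.
3651 × 5376.00 ≈ 1.963 × 10^7 US fl oz.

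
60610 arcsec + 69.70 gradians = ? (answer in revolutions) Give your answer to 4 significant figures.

0.2210 revolutions

60610 arcsec = 0.0467670 rev and 69.70 grad = 0.174250 rev.
0.0467670 + 0.174250 ≈ 0.2210 rev.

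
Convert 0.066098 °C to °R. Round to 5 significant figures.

491.79 °R

°R = (°C + 273.15) × 9/5.
Applying the formula gives 491.79 °R.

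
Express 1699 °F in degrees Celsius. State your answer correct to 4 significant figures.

°F = °C × 9/5 + 32.
Applying the formula gives 926.1 °C.

926.1 °C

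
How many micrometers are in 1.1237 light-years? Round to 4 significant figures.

1.063e+22 micrometers

1 ly = 9.46073e+21 micrometers.
1.1237 × 9.46073e+21 ≈ 1.063e+22 μm.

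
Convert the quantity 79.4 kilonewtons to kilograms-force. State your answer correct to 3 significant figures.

8100 kgf

1 kilonewton = 101.972 kilograms-force.
Thus 79.4 × 101.972 ≈ 8100 kgf.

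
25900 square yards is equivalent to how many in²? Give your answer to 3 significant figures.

1 yd² = 1296.00 square inches.
So 25900 × 1296.00 ≈ 3.36 × 10^7 in².

3.36 × 10^7 in²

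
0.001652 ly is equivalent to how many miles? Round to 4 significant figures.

1 ly = 5.87863 × 10^12 mi.
Then 0.001652 × 5.87863 × 10^12 ≈ 9.711 × 10^9 mi.

9.711 × 10^9 mi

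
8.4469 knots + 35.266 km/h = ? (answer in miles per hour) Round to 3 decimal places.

8.4469 kn = 9.72052 mph and 35.266 km/h = 21.9133 mph.
9.72052 + 21.9133 ≈ 31.634 mph.

31.634 mph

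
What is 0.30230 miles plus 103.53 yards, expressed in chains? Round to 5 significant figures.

28.890 chain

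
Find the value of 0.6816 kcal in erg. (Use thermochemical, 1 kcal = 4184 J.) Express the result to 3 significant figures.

2.85e+10 ergs

1 kcal = 4.18400e+10 erg.
So 0.6816 × 4.18400e+10 ≈ 2.85e+10 erg.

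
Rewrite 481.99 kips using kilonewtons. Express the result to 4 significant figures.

2144 kN

1 kip = 4.44822 kilonewtons.
Then 481.99 × 4.44822 ≈ 2144 kN.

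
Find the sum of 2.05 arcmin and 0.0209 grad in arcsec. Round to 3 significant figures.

191 arcseconds

2.05 arcmin = 123.000 arcsec and 0.0209 grad = 67.7160 arcsec.
123.000 + 67.7160 ≈ 191 arcsec.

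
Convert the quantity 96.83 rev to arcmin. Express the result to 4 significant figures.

1 revolution = 21600.0 arcmin.
Then 96.83 × 21600.0 ≈ 2.092 × 10^6 arcmin.

2.092 × 10^6 arcmin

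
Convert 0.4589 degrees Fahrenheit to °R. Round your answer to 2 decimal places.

460.13 °R

°R = °F + 459.67.
Applying the formula gives 460.13 °R.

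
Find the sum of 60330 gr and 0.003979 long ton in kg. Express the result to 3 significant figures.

60330 gr = 3.90932 kg and 0.003979 long ton = 4.04285 kg.
3.90932 + 4.04285 ≈ 7.95 kg.

7.95 kg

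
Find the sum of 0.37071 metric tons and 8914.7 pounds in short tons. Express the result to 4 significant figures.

0.37071 t = 0.408638 short ton and 8914.7 lb = 4.45735 short ton.
0.408638 + 4.45735 ≈ 4.866 short ton.

4.866 short tons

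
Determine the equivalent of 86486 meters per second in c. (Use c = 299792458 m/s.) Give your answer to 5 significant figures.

0.00028849 c

1 m/s = 3.33564 × 10^-9 c.
Thus 86486 × 3.33564 × 10^-9 ≈ 0.00028849 c.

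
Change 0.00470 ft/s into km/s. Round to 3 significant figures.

1 foot per second = 0.000304800 km/s.
Thus 0.00470 × 0.000304800 ≈ 1.43 × 10^-6 km/s.

1.43 × 10^-6 km/s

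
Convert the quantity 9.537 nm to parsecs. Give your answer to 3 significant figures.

1 nanometer = 3.24078e-26 pc.
So 9.537 × 3.24078e-26 ≈ 3.09e-25 pc.

3.09e-25 pc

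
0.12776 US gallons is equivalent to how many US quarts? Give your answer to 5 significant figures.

1 US gallon = 4.00000 US qt.
Thus 0.12776 × 4.00000 ≈ 0.51104 US qt.

0.51104 US quarts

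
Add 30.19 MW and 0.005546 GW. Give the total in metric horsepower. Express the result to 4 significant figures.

48590 metric horsepower

30.19 MW = 41047.0 PS and 0.005546 GW = 7540.46 PS.
41047.0 + 7540.46 ≈ 48590 PS.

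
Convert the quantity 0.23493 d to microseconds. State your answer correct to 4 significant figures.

1 day = 8.64000 × 10^10 μs.
So 0.23493 × 8.64000 × 10^10 ≈ 2.030 × 10^10 μs.

2.030 × 10^10 microseconds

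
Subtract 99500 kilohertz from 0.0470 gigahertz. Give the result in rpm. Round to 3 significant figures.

-3.15 × 10^9 revolutions per minute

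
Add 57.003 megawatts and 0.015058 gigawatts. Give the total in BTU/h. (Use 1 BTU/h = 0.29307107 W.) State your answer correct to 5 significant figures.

2.4588 × 10^8 BTU/h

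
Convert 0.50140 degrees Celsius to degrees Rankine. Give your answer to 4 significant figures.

492.6 °R

°R = (°C + 273.15) × 9/5.
Applying the formula gives 492.6 °R.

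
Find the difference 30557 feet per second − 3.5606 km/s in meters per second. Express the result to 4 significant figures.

30557 ft/s = 9313.77 m/s and 3.5606 km/s = 3560.60 m/s.
9313.77 − 3560.60 ≈ 5753 m/s.

5753 m/s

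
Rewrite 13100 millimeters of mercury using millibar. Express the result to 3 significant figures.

17500 millibar

1 millimeter of mercury = 1.33322 mbar.
13100 × 1.33322 ≈ 17500 mbar.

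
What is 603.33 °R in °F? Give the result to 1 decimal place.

143.7 degrees Fahrenheit

°R = °F + 459.67.
Applying the formula gives 143.7 °F.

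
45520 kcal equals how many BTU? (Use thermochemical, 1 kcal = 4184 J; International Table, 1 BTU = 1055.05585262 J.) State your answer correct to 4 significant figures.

180500 British thermal units

1 kcal = 3.96567 British thermal units.
So 45520 × 3.96567 ≈ 180500 BTU.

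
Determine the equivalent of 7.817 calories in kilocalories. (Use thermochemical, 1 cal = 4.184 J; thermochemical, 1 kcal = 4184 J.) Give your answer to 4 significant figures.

1 cal = 0.00100000 kilocalories.
7.817 × 0.00100000 ≈ 0.007817 kcal.

0.007817 kcal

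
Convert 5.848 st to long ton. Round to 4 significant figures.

0.03655 long tons

1 stone = 0.00625000 long tons.
Thus 5.848 × 0.00625000 ≈ 0.03655 long ton.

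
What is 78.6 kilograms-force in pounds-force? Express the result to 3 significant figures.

1 kilogram-force = 2.20462 lbf.
Thus 78.6 × 2.20462 ≈ 173 lbf.

173 pounds-force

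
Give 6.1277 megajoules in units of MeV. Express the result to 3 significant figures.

3.82e+19 MeV

1 megajoule = 6.24151e+18 MeV.
Then 6.1277 × 6.24151e+18 ≈ 3.82e+19 MeV.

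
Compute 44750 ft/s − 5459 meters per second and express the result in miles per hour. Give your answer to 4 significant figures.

44750 ft/s = 30511.4 mph and 5459 m/s = 12211.4 mph.
30511.4 − 12211.4 ≈ 18300 mph.

18300 mph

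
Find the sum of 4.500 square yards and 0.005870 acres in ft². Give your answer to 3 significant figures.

296 ft²

4.500 yd² = 40.5000 ft² and 0.005870 acre = 255.697 ft².
40.5000 + 255.697 ≈ 296 ft².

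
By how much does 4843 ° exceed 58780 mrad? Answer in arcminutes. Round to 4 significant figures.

88510 arcmin

4843 ° = 290580 arcmin and 58780 mrad = 202071 arcmin.
290580 − 202071 ≈ 88510 arcmin.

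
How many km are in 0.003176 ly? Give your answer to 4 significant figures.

3.005 × 10^10 kilometers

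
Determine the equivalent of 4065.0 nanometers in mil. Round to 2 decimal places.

1 nanometer = 3.93701e-5 mil.
Then 4065.0 × 3.93701e-5 ≈ 0.16 mil.

0.16 mil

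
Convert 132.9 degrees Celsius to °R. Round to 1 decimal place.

730.9 °R

°R = (°C + 273.15) × 9/5.
Applying the formula gives 730.9 °R.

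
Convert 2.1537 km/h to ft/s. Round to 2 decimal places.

1 kilometer per hour = 0.911344 feet per second.
So 2.1537 × 0.911344 ≈ 1.96 ft/s.

1.96 ft/s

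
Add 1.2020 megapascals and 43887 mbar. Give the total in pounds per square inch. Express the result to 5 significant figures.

1.2020 MPa = 174.335 psi and 43887 mbar = 636.527 psi.
174.335 + 636.527 ≈ 810.86 psi.

810.86 psi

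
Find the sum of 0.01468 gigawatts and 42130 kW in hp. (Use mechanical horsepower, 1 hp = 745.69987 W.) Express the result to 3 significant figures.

0.01468 GW = 19686.2 hp and 42130 kW = 56497.3 hp.
19686.2 + 56497.3 ≈ 76200 hp.

76200 hp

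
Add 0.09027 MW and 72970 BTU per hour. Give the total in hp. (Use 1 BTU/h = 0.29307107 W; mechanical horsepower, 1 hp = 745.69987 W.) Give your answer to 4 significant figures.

149.7 hp

0.09027 MW = 121.054 hp and 72970 BTU/h = 28.6783 hp.
121.054 + 28.6783 ≈ 149.7 hp.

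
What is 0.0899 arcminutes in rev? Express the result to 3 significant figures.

4.16 × 10^-6 rev

1 arcmin = 4.62963 × 10^-5 rev.
Then 0.0899 × 4.62963 × 10^-5 ≈ 4.16 × 10^-6 rev.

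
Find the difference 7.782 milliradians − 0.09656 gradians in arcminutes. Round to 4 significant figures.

7.782 mrad = 26.7525 arcmin and 0.09656 grad = 5.21424 arcmin.
26.7525 − 5.21424 ≈ 21.54 arcmin.

21.54 arcminutes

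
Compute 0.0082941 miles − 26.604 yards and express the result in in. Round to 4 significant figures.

0.0082941 mi = 525.514 in and 26.604 yd = 957.744 in.
525.514 − 957.744 ≈ -432.2 in.

-432.2 in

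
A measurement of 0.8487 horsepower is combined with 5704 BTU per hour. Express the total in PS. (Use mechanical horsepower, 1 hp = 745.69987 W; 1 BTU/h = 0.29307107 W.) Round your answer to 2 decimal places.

3.13 PS

0.8487 hp = 0.860471 PS and 5704 BTU/h = 2.27285 PS.
0.860471 + 2.27285 ≈ 3.13 PS.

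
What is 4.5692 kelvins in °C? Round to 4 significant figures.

-268.6 degrees Celsius

K = °C + 273.15.
Applying the formula gives -268.6 °C.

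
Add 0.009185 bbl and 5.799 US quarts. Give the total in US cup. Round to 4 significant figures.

0.009185 bbl = 6.17232 US cup and 5.799 US qt = 23.1960 US cup.
6.17232 + 23.1960 ≈ 29.37 US cup.

29.37 US cup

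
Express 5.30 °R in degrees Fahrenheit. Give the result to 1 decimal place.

°R = °F + 459.67.
Applying the formula gives -454.4 °F.

-454.4 °F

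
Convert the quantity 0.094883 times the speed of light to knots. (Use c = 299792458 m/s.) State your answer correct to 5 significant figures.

1 c = 5.82750 × 10^8 knots.
So 0.094883 × 5.82750 × 10^8 ≈ 5.5293 × 10^7 kn.

5.5293 × 10^7 kn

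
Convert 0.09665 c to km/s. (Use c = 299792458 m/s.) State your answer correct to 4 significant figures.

1 speed of light = 299792 km/s.
Then 0.09665 × 299792 ≈ 28970 km/s.

28970 kilometers per second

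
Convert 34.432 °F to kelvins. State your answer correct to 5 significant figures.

274.50 kelvins

K = (°F + 459.67) × 5/9.
Applying the formula gives 274.50 K.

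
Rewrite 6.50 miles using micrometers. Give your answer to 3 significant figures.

1.05 × 10^10 micrometers

1 mile = 1.60934 × 10^9 μm.
Then 6.50 × 1.60934 × 10^9 ≈ 1.05 × 10^10 μm.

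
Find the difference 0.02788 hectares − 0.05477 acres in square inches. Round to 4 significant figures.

0.02788 ha = 432141 in² and 0.05477 acre = 343552 in².
432141 − 343552 ≈ 88590 in².

88590 square inches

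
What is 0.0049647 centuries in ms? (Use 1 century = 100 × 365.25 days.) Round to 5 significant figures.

1 century = 3.15576e+12 ms.
0.0049647 × 3.15576e+12 ≈ 1.5667e+10 ms.

1.5667e+10 ms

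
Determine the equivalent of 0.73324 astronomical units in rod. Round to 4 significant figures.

1 au = 2.97459e+10 rod.
So 0.73324 × 2.97459e+10 ≈ 2.181e+10 rod.

2.181e+10 rod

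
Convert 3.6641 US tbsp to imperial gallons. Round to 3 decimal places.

0.012 imp gal

1 US tablespoon = 0.00325263 imp gal.
Thus 3.6641 × 0.00325263 ≈ 0.012 imp gal.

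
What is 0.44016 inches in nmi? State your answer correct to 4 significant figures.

6.037 × 10^-6 nautical miles

1 in = 1.37149 × 10^-5 nmi.
Then 0.44016 × 1.37149 × 10^-5 ≈ 6.037 × 10^-6 nmi.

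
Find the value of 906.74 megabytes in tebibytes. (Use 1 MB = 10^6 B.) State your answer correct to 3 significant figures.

0.000825 TiB

1 MB = 9.09495 × 10^-7 tebibytes.
906.74 × 9.09495 × 10^-7 ≈ 0.000825 TiB.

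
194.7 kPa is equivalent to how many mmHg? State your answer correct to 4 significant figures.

1460 mmHg

1 kPa = 7.50062 mmHg.
194.7 × 7.50062 ≈ 1460 mmHg.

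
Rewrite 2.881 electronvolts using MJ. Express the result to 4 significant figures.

4.616e-25 megajoules

1 eV = 1.60218e-25 MJ.
2.881 × 1.60218e-25 ≈ 4.616e-25 MJ.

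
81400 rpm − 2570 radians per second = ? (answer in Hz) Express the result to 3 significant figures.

81400 rpm = 1356.67 Hz and 2570 rad/s = 409.028 Hz.
1356.67 − 409.028 ≈ 948 Hz.

948 Hz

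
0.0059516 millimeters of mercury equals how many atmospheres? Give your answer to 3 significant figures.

1 millimeter of mercury = 0.00131579 atm.
So 0.0059516 × 0.00131579 ≈ 7.83e-6 atm.

7.83e-6 atm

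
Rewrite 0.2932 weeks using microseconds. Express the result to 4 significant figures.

1 wk = 6.04800e+11 μs.
Thus 0.2932 × 6.04800e+11 ≈ 1.773e+11 μs.

1.773e+11 microseconds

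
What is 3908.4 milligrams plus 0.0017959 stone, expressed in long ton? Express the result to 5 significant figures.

1.5071e-5 long ton

3908.4 mg = 3.84667e-6 long ton and 0.0017959 st = 1.12244e-5 long ton.
3.84667e-6 + 1.12244e-5 ≈ 1.5071e-5 long ton.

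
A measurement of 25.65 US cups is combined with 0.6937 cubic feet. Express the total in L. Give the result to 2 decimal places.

25.71 L

25.65 US cup = 6.06849 L and 0.6937 ft³ = 19.6434 L.
6.06849 + 19.6434 ≈ 25.71 L.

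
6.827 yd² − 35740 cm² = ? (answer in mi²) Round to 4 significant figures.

6.827 yd² = 2.20396 × 10^-6 mi² and 35740 cm² = 1.37993 × 10^-6 mi².
2.20396 × 10^-6 − 1.37993 × 10^-6 ≈ 8.240 × 10^-7 mi².

8.240 × 10^-7 mi²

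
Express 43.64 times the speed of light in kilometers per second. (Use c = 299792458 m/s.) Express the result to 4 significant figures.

1.308e+7 km/s

1 speed of light = 299792 km/s.
43.64 × 299792 ≈ 1.308e+7 km/s.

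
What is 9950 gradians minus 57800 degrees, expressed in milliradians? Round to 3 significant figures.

-853000 mrad

9950 grad = 156294 mrad and 57800 ° = 1.00880 × 10^6 mrad.
156294 − 1.00880 × 10^6 ≈ -853000 mrad.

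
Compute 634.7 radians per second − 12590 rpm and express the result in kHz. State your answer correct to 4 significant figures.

634.7 rad/s = 0.101016 kHz and 12590 rpm = 0.209833 kHz.
0.101016 − 0.209833 ≈ -0.1088 kHz.

-0.1088 kHz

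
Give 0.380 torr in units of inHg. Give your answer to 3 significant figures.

0.0150 inches of mercury

1 torr = 0.0393701 inHg.
Then 0.380 × 0.0393701 ≈ 0.0150 inHg.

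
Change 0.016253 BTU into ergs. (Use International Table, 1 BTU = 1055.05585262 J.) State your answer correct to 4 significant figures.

1 BTU = 1.05506e+10 ergs.
0.016253 × 1.05506e+10 ≈ 1.715e+8 erg.

1.715e+8 erg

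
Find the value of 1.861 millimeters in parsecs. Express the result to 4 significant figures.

1 mm = 3.24078e-20 parsecs.
Then 1.861 × 3.24078e-20 ≈ 6.031e-20 pc.

6.031e-20 pc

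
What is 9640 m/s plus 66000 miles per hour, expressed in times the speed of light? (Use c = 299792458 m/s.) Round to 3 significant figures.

0.000131 c

9640 m/s = 3.21556 × 10^-5 c and 66000 mph = 9.84169 × 10^-5 c.
3.21556 × 10^-5 + 9.84169 × 10^-5 ≈ 0.000131 c.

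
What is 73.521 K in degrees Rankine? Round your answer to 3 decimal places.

°R = K × 9/5.
Applying the formula gives 132.338 °R.

132.338 °R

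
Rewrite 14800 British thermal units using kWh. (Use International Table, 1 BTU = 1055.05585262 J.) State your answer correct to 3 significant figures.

4.34 kilowatt-hours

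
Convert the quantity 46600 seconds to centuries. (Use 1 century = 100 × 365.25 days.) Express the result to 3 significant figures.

1.48e-5 century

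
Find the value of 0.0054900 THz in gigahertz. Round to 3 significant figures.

1 THz = 1000.00 gigahertz.
0.0054900 × 1000.00 ≈ 5.49 GHz.

5.49 GHz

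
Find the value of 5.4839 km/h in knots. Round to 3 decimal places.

2.961 kn

1 km/h = 0.539957 knots.
So 5.4839 × 0.539957 ≈ 2.961 kn.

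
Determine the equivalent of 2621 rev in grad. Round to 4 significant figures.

1 revolution = 400.000 grad.
2621 × 400.000 ≈ 1.048e+6 grad.

1.048e+6 grad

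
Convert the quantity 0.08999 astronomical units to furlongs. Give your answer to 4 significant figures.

1 au = 7.43646e+8 furlongs.
Thus 0.08999 × 7.43646e+8 ≈ 6.692e+7 furlong.

6.692e+7 furlongs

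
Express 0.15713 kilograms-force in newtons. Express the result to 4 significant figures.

1 kgf = 9.80665 N.
0.15713 × 9.80665 ≈ 1.541 N.

1.541 N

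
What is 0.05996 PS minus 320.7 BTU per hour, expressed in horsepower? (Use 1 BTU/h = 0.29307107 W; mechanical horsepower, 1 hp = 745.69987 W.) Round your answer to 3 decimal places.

0.05996 PS = 0.0591398 hp and 320.7 BTU/h = 0.126040 hp.
0.0591398 − 0.126040 ≈ -0.067 hp.

-0.067 horsepower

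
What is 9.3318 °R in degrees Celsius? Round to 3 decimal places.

-267.966 degrees Celsius

°R = (°C + 273.15) × 9/5.
Applying the formula gives -267.966 °C.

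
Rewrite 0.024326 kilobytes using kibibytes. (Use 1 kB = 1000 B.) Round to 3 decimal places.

0.024 kibibytes

1 kilobyte = 0.9765625 kibibytes.
Thus 0.024326 × 0.9765625 ≈ 0.024 KiB.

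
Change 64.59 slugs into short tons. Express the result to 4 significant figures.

1 slug = 0.0160870 short ton.
64.59 × 0.0160870 ≈ 1.039 short ton.

1.039 short ton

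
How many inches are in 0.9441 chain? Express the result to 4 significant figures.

1 chain = 792.000 in.
0.9441 × 792.000 ≈ 747.7 in.

747.7 in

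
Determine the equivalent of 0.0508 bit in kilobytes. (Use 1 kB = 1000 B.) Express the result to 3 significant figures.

6.35 × 10^-6 kB

1 bit = 0.000125000 kilobytes.
Then 0.0508 × 0.000125000 ≈ 6.35 × 10^-6 kB.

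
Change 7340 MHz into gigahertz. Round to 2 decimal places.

1 MHz = 0.00100000 GHz.
Then 7340 × 0.00100000 ≈ 7.34 GHz.

7.34 gigahertz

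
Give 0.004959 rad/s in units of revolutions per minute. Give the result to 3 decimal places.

1 radian per second = 9.54930 revolutions per minute.
So 0.004959 × 9.54930 ≈ 0.047 rpm.

0.047 revolutions per minute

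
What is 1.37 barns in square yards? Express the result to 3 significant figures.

1 barn = 1.19599e-28 square yards.
Thus 1.37 × 1.19599e-28 ≈ 1.64e-28 yd².

1.64e-28 yd²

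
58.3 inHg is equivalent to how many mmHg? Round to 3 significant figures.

1480 mmHg

1 inHg = 25.4000 mmHg.
Then 58.3 × 25.4000 ≈ 1480 mmHg.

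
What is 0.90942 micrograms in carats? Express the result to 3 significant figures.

1 microgram = 5.00000 × 10^-6 carats.
Thus 0.90942 × 5.00000 × 10^-6 ≈ 4.55 × 10^-6 ct.

4.55 × 10^-6 carats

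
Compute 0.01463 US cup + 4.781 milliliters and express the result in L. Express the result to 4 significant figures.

0.008242 L

0.01463 US cup = 0.00346129 L and 4.781 mL = 0.00478100 L.
0.00346129 + 0.00478100 ≈ 0.008242 L.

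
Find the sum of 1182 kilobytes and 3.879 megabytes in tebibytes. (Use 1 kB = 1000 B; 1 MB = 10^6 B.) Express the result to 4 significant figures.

1182 kB = 1.07502 × 10^-6 TiB and 3.879 MB = 3.52793 × 10^-6 TiB.
1.07502 × 10^-6 + 3.52793 × 10^-6 ≈ 4.603 × 10^-6 TiB.

4.603 × 10^-6 TiB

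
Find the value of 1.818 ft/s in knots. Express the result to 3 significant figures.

1 ft/s = 0.592484 knots.
Thus 1.818 × 0.592484 ≈ 1.08 kn.

1.08 kn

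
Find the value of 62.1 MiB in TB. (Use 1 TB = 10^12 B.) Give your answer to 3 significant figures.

6.51 × 10^-5 terabytes

1 mebibyte = 1.04858 × 10^-6 TB.
So 62.1 × 1.04858 × 10^-6 ≈ 6.51 × 10^-5 TB.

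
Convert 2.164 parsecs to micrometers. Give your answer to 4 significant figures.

6.677e+22 micrometers

1 parsec = 3.08568e+22 micrometers.
So 2.164 × 3.08568e+22 ≈ 6.677e+22 μm.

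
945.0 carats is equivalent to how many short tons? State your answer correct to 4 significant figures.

1 carat = 2.20462 × 10^-7 short tons.
Then 945.0 × 2.20462 × 10^-7 ≈ 0.0002083 short ton.

0.0002083 short ton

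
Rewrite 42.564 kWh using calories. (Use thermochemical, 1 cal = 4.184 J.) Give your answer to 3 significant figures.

3.66 × 10^7 calories

1 kilowatt-hour = 860421 calories.
42.564 × 860421 ≈ 3.66 × 10^7 cal.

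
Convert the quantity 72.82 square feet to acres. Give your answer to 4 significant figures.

1 square foot = 2.29568e-5 acres.
Then 72.82 × 2.29568e-5 ≈ 0.001672 acre.

0.001672 acre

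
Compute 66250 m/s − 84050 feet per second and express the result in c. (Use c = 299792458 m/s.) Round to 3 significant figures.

66250 m/s = 0.000220986 c and 84050 ft/s = 8.54539e-5 c.
0.000220986 − 8.54539e-5 ≈ 0.000136 c.

0.000136 times the speed of light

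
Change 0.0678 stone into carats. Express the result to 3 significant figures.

2150 ct

1 stone = 31751.5 ct.
Thus 0.0678 × 31751.5 ≈ 2150 ct.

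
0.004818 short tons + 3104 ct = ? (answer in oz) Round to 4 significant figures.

176.1 oz

0.004818 short ton = 154.176 oz and 3104 ct = 21.8981 oz.
154.176 + 21.8981 ≈ 176.1 oz.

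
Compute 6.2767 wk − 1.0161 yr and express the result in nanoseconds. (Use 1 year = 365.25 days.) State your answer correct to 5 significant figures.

-2.8270e+16 ns

6.2767 wk = 3.79615e+15 ns and 1.0161 yr = 3.20657e+16 ns.
3.79615e+15 − 3.20657e+16 ≈ -2.8270e+16 ns.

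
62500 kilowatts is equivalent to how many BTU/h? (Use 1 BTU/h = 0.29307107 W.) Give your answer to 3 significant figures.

1 kilowatt = 3412.14 BTU/h.
Then 62500 × 3412.14 ≈ 2.13 × 10^8 BTU/h.

2.13 × 10^8 BTU per hour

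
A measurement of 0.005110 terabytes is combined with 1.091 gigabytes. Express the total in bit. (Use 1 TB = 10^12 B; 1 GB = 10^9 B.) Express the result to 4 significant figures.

4.961e+10 bit

0.005110 TB = 4.08800e+10 bit and 1.091 GB = 8.72800e+9 bit.
4.08800e+10 + 8.72800e+9 ≈ 4.961e+10 bit.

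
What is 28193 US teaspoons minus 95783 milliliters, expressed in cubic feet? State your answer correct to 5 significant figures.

1.5248 ft³

28193 US tsp = 4.90736 ft³ and 95783 mL = 3.38254 ft³.
4.90736 − 3.38254 ≈ 1.5248 ft³.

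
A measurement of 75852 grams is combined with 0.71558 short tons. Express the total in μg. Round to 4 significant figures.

7.250 × 10^11 μg

75852 g = 7.58520 × 10^10 μg and 0.71558 short ton = 6.49163 × 10^11 μg.
7.58520 × 10^10 + 6.49163 × 10^11 ≈ 7.250 × 10^11 μg.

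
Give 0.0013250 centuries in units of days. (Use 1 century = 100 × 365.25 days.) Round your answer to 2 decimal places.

48.40 days

1 century = 36525.0 d.
Thus 0.0013250 × 36525.0 ≈ 48.40 d.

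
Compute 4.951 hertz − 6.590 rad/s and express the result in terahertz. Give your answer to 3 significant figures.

3.90e-12 THz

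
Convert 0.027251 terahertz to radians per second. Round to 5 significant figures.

1.7122e+11 radians per second

1 terahertz = 6.28319e+12 rad/s.
So 0.027251 × 6.28319e+12 ≈ 1.7122e+11 rad/s.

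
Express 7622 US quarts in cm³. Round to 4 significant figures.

1 US quart = 946.353 cubic centimeters.
Then 7622 × 946.353 ≈ 7.213e+6 cm³.

7.213e+6 cubic centimeters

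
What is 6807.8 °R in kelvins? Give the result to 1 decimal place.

°R = K × 9/5.
Applying the formula gives 3782.1 K.

3782.1 K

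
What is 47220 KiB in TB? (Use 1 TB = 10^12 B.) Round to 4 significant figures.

4.835 × 10^-5 terabytes

1 kibibyte = 1.02400 × 10^-9 TB.
Then 47220 × 1.02400 × 10^-9 ≈ 4.835 × 10^-5 TB.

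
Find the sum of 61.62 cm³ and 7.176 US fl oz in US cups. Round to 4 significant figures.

61.62 cm³ = 0.260453 US cup and 7.176 US fl oz = 0.897000 US cup.
0.260453 + 0.897000 ≈ 1.157 US cup.

1.157 US cup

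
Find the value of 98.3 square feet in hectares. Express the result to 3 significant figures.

1 ft² = 9.29030e-6 ha.
Then 98.3 × 9.29030e-6 ≈ 0.000913 ha.

0.000913 hectares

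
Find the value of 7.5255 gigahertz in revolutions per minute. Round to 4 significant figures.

1 GHz = 6.00000 × 10^10 revolutions per minute.
So 7.5255 × 6.00000 × 10^10 ≈ 4.515 × 10^11 rpm.

4.515 × 10^11 rpm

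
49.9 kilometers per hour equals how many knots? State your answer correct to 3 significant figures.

26.9 knots

1 kilometer per hour = 0.539957 kn.
Thus 49.9 × 0.539957 ≈ 26.9 kn.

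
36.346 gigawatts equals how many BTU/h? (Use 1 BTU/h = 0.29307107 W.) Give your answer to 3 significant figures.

1.24e+11 BTU/h

1 gigawatt = 3.41214e+9 BTU/h.
36.346 × 3.41214e+9 ≈ 1.24e+11 BTU/h.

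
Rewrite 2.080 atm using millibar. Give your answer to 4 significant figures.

2108 mbar

1 atm = 1013.25 mbar.
Then 2.080 × 1013.25 ≈ 2108 mbar.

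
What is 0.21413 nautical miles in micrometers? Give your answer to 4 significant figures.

1 nautical mile = 1.85200e+9 μm.
0.21413 × 1.85200e+9 ≈ 3.966e+8 μm.

3.966e+8 micrometers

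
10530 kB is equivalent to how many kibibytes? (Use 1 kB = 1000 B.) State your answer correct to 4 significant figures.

1 kB = 0.9765625 kibibytes.
Then 10530 × 0.9765625 ≈ 10280 KiB.

10280 KiB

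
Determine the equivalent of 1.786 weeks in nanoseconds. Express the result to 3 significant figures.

1 week = 6.04800e+14 ns.
1.786 × 6.04800e+14 ≈ 1.08e+15 ns.

1.08e+15 ns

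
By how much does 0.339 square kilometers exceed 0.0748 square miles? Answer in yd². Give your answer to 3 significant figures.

0.339 km² = 405441 yd² and 0.0748 mi² = 231700 yd².
405441 − 231700 ≈ 174000 yd².

174000 yd²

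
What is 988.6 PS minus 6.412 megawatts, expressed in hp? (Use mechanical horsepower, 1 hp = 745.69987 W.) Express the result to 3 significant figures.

988.6 PS = 975.076 hp and 6.412 MW = 8598.63 hp.
975.076 − 8598.63 ≈ -7620 hp.

-7620 horsepower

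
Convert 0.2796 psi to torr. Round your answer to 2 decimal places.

14.46 torr

1 psi = 51.7149 torr.
Thus 0.2796 × 51.7149 ≈ 14.46 torr.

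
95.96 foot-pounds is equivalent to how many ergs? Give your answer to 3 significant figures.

1 foot-pound = 1.35582 × 10^7 erg.
95.96 × 1.35582 × 10^7 ≈ 1.30 × 10^9 erg.

1.30 × 10^9 erg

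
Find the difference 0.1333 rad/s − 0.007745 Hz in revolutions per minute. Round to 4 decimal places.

0.8082 rpm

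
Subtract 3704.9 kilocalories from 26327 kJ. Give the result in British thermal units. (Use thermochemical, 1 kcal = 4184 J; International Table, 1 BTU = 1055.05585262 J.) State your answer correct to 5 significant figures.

26327 kJ = 24953.2 BTU and 3704.9 kcal = 14692.4 BTU.
24953.2 − 14692.4 ≈ 10261 BTU.

10261 BTU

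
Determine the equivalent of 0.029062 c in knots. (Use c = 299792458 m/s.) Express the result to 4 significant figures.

1 c = 5.82750 × 10^8 kn.
Thus 0.029062 × 5.82750 × 10^8 ≈ 1.694 × 10^7 kn.

1.694 × 10^7 kn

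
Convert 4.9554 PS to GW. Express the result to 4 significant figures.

3.645e-6 gigawatts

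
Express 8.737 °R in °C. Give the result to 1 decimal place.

°R = (°C + 273.15) × 9/5.
Applying the formula gives -268.3 °C.

-268.3 degrees Celsius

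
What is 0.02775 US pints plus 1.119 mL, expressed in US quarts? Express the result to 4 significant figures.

0.01506 US quarts

0.02775 US pt = 0.0138750 US qt and 1.119 mL = 0.00118243 US qt.
0.0138750 + 0.00118243 ≈ 0.01506 US qt.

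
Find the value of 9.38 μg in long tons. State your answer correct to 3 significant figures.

1 microgram = 9.84207e-13 long ton.
9.38 × 9.84207e-13 ≈ 9.23e-12 long ton.

9.23e-12 long ton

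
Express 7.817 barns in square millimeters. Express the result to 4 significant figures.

1 barn = 1.00000e-22 mm².
Thus 7.817 × 1.00000e-22 ≈ 7.817e-22 mm².

7.817e-22 square millimeters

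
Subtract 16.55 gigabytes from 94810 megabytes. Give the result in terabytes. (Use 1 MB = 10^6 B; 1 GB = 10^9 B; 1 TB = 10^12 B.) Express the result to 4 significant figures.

0.07826 terabytes

94810 MB = 0.0948100 TB and 16.55 GB = 0.0165500 TB.
0.0948100 − 0.0165500 ≈ 0.07826 TB.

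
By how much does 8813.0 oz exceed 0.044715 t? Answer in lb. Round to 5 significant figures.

8813.0 oz = 550.8125 lb and 0.044715 t = 98.57970 lb.
550.8125 − 98.57970 ≈ 452.23 lb.

452.23 pounds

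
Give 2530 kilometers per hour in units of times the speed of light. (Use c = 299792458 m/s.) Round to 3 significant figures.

1 km/h = 9.26567e-10 c.
Then 2530 × 9.26567e-10 ≈ 2.34e-6 c.

2.34e-6 c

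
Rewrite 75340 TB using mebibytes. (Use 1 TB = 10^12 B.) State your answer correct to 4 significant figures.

7.185e+10 mebibytes

1 terabyte = 953674 MiB.
75340 × 953674 ≈ 7.185e+10 MiB.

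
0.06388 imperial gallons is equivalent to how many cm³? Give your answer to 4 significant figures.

290.4 cm³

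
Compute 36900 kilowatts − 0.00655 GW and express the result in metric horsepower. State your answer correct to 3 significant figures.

41300 metric horsepower

36900 kW = 50170.0 PS and 0.00655 GW = 8905.52 PS.
50170.0 − 8905.52 ≈ 41300 PS.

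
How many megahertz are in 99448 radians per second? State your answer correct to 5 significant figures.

1 rad/s = 1.59155e-7 MHz.
Thus 99448 × 1.59155e-7 ≈ 0.015828 MHz.

0.015828 megahertz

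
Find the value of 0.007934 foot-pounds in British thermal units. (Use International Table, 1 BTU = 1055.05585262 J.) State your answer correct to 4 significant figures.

1 foot-pound = 0.00128507 British thermal units.
So 0.007934 × 0.00128507 ≈ 1.020e-5 BTU.

1.020e-5 BTU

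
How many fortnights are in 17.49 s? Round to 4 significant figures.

1.446 × 10^-5 fortnights

1 s = 8.26720 × 10^-7 fortnight.
Thus 17.49 × 8.26720 × 10^-7 ≈ 1.446 × 10^-5 fortnight.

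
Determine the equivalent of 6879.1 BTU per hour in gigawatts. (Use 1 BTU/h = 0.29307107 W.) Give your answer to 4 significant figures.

2.016 × 10^-6 GW

1 BTU/h = 2.93071 × 10^-10 gigawatts.
Thus 6879.1 × 2.93071 × 10^-10 ≈ 2.016 × 10^-6 GW.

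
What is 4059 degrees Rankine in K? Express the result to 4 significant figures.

°R = K × 9/5.
Applying the formula gives 2255 K.

2255 kelvins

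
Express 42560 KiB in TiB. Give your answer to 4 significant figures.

1 KiB = 9.31323 × 10^-10 tebibytes.
42560 × 9.31323 × 10^-10 ≈ 3.964 × 10^-5 TiB.

3.964 × 10^-5 TiB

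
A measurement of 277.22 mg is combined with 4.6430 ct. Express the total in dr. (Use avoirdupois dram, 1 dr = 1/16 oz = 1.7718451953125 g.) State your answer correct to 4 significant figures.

277.22 mg = 0.156458 dr and 4.6430 ct = 0.524086 dr.
0.156458 + 0.524086 ≈ 0.6805 dr.

0.6805 dr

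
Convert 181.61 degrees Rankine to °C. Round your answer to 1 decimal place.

°R = (°C + 273.15) × 9/5.
Applying the formula gives -172.3 °C.

-172.3 degrees Celsius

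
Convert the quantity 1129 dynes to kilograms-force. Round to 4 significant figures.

1 dyn = 1.01972 × 10^-6 kgf.
Thus 1129 × 1.01972 × 10^-6 ≈ 0.001151 kgf.

0.001151 kilograms-force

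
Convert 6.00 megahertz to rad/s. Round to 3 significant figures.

1 MHz = 6.28319 × 10^6 rad/s.
6.00 × 6.28319 × 10^6 ≈ 3.77 × 10^7 rad/s.

3.77 × 10^7 radians per second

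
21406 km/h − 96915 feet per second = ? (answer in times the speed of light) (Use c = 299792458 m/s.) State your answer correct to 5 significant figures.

21406 km/h = 1.98341 × 10^-5 c and 96915 ft/s = 9.85338 × 10^-5 c.
1.98341 × 10^-5 − 9.85338 × 10^-5 ≈ -7.8700 × 10^-5 c.

-7.8700 × 10^-5 c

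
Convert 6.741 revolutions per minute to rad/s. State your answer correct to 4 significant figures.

0.7059 rad/s

1 rpm = 0.104720 radians per second.
Thus 6.741 × 0.104720 ≈ 0.7059 rad/s.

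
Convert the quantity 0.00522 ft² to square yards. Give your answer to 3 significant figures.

1 square foot = 0.111111 yd².
Then 0.00522 × 0.111111 ≈ 0.000580 yd².

0.000580 square yards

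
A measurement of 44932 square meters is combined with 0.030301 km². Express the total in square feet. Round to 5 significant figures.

809800 square feet

44932 m² = 483644 ft² and 0.030301 km² = 326157 ft².
483644 + 326157 ≈ 809800 ft².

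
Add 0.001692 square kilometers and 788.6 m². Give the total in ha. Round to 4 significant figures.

0.2481 hectares

0.001692 km² = 0.169200 ha and 788.6 m² = 0.0788600 ha.
0.169200 + 0.0788600 ≈ 0.2481 ha.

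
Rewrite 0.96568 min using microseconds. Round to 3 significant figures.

1 minute = 6.00000 × 10^7 μs.
0.96568 × 6.00000 × 10^7 ≈ 5.79 × 10^7 μs.

5.79 × 10^7 μs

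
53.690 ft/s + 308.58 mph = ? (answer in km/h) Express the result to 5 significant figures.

555.52 km/h

53.690 ft/s = 58.9130 km/h and 308.58 mph = 496.611 km/h.
58.9130 + 496.611 ≈ 555.52 km/h.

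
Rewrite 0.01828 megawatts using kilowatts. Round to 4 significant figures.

1 megawatt = 1000.00 kW.
So 0.01828 × 1000.00 ≈ 18.28 kW.

18.28 kW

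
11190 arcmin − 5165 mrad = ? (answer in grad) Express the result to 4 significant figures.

11190 arcmin = 207.222 grad and 5165 mrad = 328.814 grad.
207.222 − 328.814 ≈ -121.6 grad.

-121.6 grad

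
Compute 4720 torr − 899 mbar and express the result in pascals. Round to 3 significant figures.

539000 pascals

4720 torr = 629282 Pa and 899 mbar = 89900.0 Pa.
629282 − 89900.0 ≈ 539000 Pa.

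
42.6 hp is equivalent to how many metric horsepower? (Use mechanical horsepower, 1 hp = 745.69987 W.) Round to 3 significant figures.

1 horsepower = 1.01387 PS.
So 42.6 × 1.01387 ≈ 43.2 PS.

43.2 PS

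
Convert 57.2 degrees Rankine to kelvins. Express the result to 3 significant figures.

31.8 K

°R = K × 9/5.
Applying the formula gives 31.8 K.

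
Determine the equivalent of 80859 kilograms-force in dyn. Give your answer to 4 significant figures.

7.930 × 10^10 dyn

1 kilogram-force = 980665 dynes.
80859 × 980665 ≈ 7.930 × 10^10 dyn.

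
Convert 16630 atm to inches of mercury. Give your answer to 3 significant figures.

1 atmosphere = 29.9213 inHg.
Then 16630 × 29.9213 ≈ 498000 inHg.

498000 inHg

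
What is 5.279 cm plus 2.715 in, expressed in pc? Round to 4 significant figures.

5.279 cm = 1.71081 × 10^-18 pc and 2.715 in = 2.23487 × 10^-18 pc.
1.71081 × 10^-18 + 2.23487 × 10^-18 ≈ 3.946 × 10^-18 pc.

3.946 × 10^-18 parsecs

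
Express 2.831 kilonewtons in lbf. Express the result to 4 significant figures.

636.4 lbf

1 kilonewton = 224.809 pounds-force.
So 2.831 × 224.809 ≈ 636.4 lbf.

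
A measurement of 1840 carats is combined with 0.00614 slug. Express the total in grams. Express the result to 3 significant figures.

458 grams

1840 ct = 368.000 g and 0.00614 slug = 89.6066 g.
368.000 + 89.6066 ≈ 458 g.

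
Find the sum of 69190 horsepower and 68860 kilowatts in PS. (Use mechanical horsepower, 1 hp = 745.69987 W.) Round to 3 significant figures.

164000 metric horsepower

69190 hp = 70149.6 PS and 68860 kW = 93623.5 PS.
70149.6 + 93623.5 ≈ 164000 PS.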